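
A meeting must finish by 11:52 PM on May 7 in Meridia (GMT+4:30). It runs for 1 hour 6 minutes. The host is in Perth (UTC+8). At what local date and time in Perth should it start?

2:16 AM on May 8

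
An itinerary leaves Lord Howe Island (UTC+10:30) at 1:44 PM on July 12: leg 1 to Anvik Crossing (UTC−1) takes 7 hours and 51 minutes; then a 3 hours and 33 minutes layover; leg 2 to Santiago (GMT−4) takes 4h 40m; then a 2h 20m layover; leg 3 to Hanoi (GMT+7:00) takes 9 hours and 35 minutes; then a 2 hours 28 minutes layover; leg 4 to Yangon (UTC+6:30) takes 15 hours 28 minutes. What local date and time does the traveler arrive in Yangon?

Convert departure to UTC: 1:44 PM − 10:30 = 3:14 AM UTC on Jul 12.
Add 7 hours and 51 minutes leg 1 → 11:05 AM UTC.
Add 3 hours and 33 minutes layover in Anvik Crossing → 2:38 PM UTC.
Add 4 hours and 40 minutes leg 2 → 7:18 PM UTC.
Add 2 hours 20 minutes layover in Santiago → 9:38 PM UTC.
Add 9 hours 35 minutes leg 3 → 7:13 AM UTC (Jul 13).
Add 2 hours 28 minutes layover in Hanoi → 9:41 AM UTC.
Add 15 hours 28 minutes leg 4 → 1:09 AM UTC (Jul 14).
Yangon is UTC+6:30, so local arrival = 1:09 AM + 6:30 = 7:39 AM on Jul 14.

7:39 AM on Jul 14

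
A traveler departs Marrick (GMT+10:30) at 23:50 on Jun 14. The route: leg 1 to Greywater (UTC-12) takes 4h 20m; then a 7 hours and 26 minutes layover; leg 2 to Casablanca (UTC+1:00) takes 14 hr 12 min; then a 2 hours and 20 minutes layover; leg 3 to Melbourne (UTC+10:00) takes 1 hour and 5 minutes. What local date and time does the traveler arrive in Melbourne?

04:43 on Jun 16

Convert departure to UTC: 23:50 − 10:30 = 13:20 UTC on Jun 14.
Add 4 hours 20 minutes leg 1 → 17:40 UTC.
Add 7 hours 26 minutes layover in Greywater → 01:06 UTC (Jun 15).
Add 14 hours 12 minutes leg 2 → 15:18 UTC.
Add 2 hours and 20 minutes layover in Casablanca → 17:38 UTC.
Add 1 hour and 5 minutes leg 3 → 18:43 UTC.
Melbourne is UTC+10:00, so local arrival = 18:43 + 10:00 = 04:43 on Jun 16.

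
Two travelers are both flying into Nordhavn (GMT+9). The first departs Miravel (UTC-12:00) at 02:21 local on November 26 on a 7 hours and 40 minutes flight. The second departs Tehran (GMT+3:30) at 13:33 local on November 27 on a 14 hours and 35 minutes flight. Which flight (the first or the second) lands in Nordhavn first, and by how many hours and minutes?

Flight 1 in UTC: 02:21 + 12:00 = 14:21 on Nov 26.
+7 hours and 40 minutes → arrive 22:01 UTC on Nov 26.
Flight 2 in UTC: 13:33 − 3:30 = 10:03 on Nov 27.
+14 hours 35 minutes → arrive 00:38 UTC on Nov 28.
Flight 1 lands earlier by 26 hours 37 minutes.

the first, by 26 hours 37 minutes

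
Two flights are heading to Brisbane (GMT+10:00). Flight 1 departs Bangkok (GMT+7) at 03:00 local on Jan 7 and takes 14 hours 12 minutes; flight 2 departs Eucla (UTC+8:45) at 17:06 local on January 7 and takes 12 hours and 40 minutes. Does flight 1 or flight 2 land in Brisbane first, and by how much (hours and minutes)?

the first, by 10 hours 49 minutes

Flight 1 in UTC: 03:00 − 7:00 = 20:00 on Jan 6.
+14 hours and 12 minutes → arrive 10:12 UTC on Jan 7.
Flight 2 in UTC: 17:06 − 8:45 = 08:21 on Jan 7.
+12 hours and 40 minutes → arrive 21:01 UTC on Jan 7.
Flight 1 lands earlier by 10 hours 49 minutes.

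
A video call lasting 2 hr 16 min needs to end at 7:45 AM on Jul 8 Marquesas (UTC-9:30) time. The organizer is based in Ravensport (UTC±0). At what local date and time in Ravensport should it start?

2:59 PM on Jul 8

Target end time in UTC: 7:45 AM + 9:30 = 5:15 PM on Jul 8.
Subtract 2 hours 16 minutes → start 2:59 PM UTC on Jul 8.
Ravensport is UTC+0, so start is 2:59 PM on Jul 8.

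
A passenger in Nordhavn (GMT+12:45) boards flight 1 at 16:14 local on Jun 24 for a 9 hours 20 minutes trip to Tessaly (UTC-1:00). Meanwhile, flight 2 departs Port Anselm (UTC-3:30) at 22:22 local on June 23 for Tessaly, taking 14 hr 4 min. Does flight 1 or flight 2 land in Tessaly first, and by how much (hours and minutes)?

the first, by 3 hours 7 minutes

Flight 1 in UTC: 16:14 − 12:45 = 03:29 on Jun 24.
+9 hours 20 minutes → arrive 12:49 UTC on Jun 24.
Flight 2 in UTC: 22:22 + 3:30 = 01:52 on Jun 24.
+14 hours and 4 minutes → arrive 15:56 UTC on Jun 24.
Flight 1 lands earlier by 3 hours 7 minutes.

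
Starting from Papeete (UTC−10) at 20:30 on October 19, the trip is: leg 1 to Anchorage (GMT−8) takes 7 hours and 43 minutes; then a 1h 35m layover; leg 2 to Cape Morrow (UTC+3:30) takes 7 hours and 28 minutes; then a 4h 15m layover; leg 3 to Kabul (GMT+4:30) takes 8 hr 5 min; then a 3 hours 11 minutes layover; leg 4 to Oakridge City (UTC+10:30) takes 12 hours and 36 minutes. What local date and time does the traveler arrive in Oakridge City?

13:53 on Oct 22

Convert departure to UTC: 20:30 + 10:00 = 06:30 UTC on Oct 20.
Add 7 hours 43 minutes leg 1 → 14:13 UTC.
Add 1 hour and 35 minutes layover in Anchorage → 15:48 UTC.
Add 7 hours 28 minutes leg 2 → 23:16 UTC.
Add 4 hours and 15 minutes layover in Cape Morrow → 03:31 UTC (Oct 21).
Add 8 hours and 5 minutes leg 3 → 11:36 UTC.
Add 3 hours 11 minutes layover in Kabul → 14:47 UTC.
Add 12 hours 36 minutes leg 4 → 03:23 UTC (Oct 22).
Oakridge City is UTC+10:30, so local arrival = 03:23 + 10:30 = 13:53 on Oct 22.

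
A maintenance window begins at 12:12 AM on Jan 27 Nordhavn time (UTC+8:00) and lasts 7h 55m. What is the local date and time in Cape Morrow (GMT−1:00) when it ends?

Cape Morrow is 9:00 behind Nordhavn.
After 7 hours 55 minutes it is 8:07 AM in Nordhavn.
Shift by the zone difference: 8:07 AM − 9:00 = 11:07 PM on Jan 26 in Cape Morrow.

11:07 PM on Jan 26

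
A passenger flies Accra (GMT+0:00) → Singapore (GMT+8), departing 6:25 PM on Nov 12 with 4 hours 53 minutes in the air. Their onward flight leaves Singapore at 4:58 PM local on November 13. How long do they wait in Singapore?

Accra is at UTC+0, so departure is already 6:25 PM UTC on Nov 12.
Add 4 hours and 53 minutes flight time → 11:18 PM UTC.
Singapore is UTC+8:00, so local arrival = 11:18 PM + 8:00 = 7:18 AM on Nov 13.
Layover = 4:58 PM − 7:18 AM = 9 hours 40 minutes.

9 hours 40 minutes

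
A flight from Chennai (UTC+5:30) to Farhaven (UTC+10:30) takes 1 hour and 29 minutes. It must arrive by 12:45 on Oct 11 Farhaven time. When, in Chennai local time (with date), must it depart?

06:16 on Oct 11

Target arrival in UTC: 12:45 − 10:30 = 02:15 on Oct 11.
Subtract 1 hour and 29 minutes → departure 00:46 UTC on Oct 11.
Chennai is UTC+5:30: 00:46 + 5:30 = 06:16 on Oct 11.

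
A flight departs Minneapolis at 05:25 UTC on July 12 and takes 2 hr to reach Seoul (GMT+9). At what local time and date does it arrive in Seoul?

16:25 on July 12

Departure is given in UTC: 05:25 on Jul 12.
Add 2 hours → 07:25 UTC.
Seoul is UTC+9:00: 07:25 + 9:00 = 16:25 on Jul 12.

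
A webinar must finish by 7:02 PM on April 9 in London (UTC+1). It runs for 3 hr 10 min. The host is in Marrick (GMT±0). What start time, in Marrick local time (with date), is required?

Target end time in UTC: 7:02 PM − 1:00 = 6:02 PM on Apr 9.
Subtract 3 hours and 10 minutes → start 2:52 PM UTC on Apr 9.
Marrick is UTC+0, so start is 2:52 PM on Apr 9.

2:52 PM on Apr 9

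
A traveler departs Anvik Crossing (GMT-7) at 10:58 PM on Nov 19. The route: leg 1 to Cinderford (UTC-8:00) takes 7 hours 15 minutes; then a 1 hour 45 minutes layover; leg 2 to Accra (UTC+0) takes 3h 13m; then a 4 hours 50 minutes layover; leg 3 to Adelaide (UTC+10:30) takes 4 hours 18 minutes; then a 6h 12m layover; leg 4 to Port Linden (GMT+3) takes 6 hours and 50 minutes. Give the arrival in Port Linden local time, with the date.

Convert departure to UTC: 10:58 PM + 7:00 = 5:58 AM UTC on Nov 20.
Add 7 hours and 15 minutes leg 1 → 1:13 PM UTC.
Add 1 hour 45 minutes layover in Cinderford → 2:58 PM UTC.
Add 3 hours and 13 minutes leg 2 → 6:11 PM UTC.
Add 4 hours 50 minutes layover in Accra → 11:01 PM UTC.
Add 4 hours 18 minutes leg 3 → 3:19 AM UTC (Nov 21).
Add 6 hours 12 minutes layover in Adelaide → 9:31 AM UTC.
Add 6 hours and 50 minutes leg 4 → 4:21 PM UTC.
Port Linden is UTC+3:00, so local arrival = 4:21 PM + 3:00 = 7:21 PM on Nov 21.

7:21 PM on November 21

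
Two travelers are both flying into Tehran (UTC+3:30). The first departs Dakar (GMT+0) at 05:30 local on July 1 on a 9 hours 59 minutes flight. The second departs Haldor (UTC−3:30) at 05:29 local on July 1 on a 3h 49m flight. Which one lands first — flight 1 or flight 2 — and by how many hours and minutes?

Flight 1 departs at 05:30 UTC (Jul 1).
+9 hours and 59 minutes → arrive 15:29 UTC on Jul 1.
Flight 2 in UTC: 05:29 + 3:30 = 08:59 on Jul 1.
+3 hours and 49 minutes → arrive 12:48 UTC on Jul 1.
Flight 2 lands earlier by 2 hours 41 minutes.

the second, by 2 hours 41 minutes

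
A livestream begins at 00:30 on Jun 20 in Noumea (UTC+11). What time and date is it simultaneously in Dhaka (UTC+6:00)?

19:30 on June 19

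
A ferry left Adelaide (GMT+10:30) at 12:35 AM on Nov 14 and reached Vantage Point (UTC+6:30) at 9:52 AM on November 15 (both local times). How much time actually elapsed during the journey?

Vantage Point is 4:00 behind Adelaide.
Clock-face elapsed time (ignoring zones) is 33 hours 17 minutes.
Actual elapsed = 33 hours 17 minutes + 4:00 = 37 hours 17 minutes.

37 hours 17 minutes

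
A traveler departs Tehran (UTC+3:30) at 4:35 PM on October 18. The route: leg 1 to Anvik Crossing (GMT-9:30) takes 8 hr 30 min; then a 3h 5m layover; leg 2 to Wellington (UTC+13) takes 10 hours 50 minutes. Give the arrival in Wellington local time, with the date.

12:30 AM on Oct 20

Convert departure to UTC: 4:35 PM − 3:30 = 1:05 PM UTC on Oct 18.
Add 8 hours and 30 minutes leg 1 → 9:35 PM UTC.
Add 3 hours 5 minutes layover in Anvik Crossing → 12:40 AM UTC (Oct 19).
Add 10 hours 50 minutes leg 2 → 11:30 AM UTC.
Wellington is UTC+13:00, so local arrival = 11:30 AM + 13:00 = 12:30 AM on Oct 20.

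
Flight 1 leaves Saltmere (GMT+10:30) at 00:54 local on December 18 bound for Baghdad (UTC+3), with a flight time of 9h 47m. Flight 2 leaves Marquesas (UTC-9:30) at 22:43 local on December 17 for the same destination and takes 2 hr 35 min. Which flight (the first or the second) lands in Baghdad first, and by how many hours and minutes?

Flight 1 in UTC: 00:54 − 10:30 = 14:24 on Dec 17.
+9 hours 47 minutes → arrive 00:11 UTC on Dec 18.
Flight 2 in UTC: 22:43 + 9:30 = 08:13 on Dec 18.
+2 hours and 35 minutes → arrive 10:48 UTC on Dec 18.
Flight 1 lands earlier by 10 hours 37 minutes.

the first, by 10 hours 37 minutes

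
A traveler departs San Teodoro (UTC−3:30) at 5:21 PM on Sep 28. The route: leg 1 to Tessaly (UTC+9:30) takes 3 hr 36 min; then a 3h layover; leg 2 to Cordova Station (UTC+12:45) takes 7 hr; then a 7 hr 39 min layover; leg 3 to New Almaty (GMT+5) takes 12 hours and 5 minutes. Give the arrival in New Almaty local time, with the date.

11:11 AM on September 30

Convert departure to UTC: 5:21 PM + 3:30 = 8:51 PM UTC on Sep 28.
Add 3 hours and 36 minutes leg 1 → 12:27 AM UTC (Sep 29).
Add 3 hours layover in Tessaly → 3:27 AM UTC.
Add 7 hours leg 2 → 10:27 AM UTC.
Add 7 hours and 39 minutes layover in Cordova Station → 6:06 PM UTC.
Add 12 hours and 5 minutes leg 3 → 6:11 AM UTC (Sep 30).
New Almaty is UTC+5:00, so local arrival = 6:11 AM + 5:00 = 11:11 AM on Sep 30.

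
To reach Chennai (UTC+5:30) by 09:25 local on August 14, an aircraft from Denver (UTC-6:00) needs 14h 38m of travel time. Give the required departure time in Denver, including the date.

Target arrival in UTC: 09:25 − 5:30 = 03:55 on Aug 14.
Subtract 14 hours and 38 minutes → departure 13:17 UTC on Aug 13.
Denver is UTC−6:00: 13:17 − 6:00 = 07:17 on Aug 13.

07:17 on August 13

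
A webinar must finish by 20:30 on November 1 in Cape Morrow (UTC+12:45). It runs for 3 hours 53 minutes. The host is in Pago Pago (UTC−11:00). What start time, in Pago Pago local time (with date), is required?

16:52 on October 31

Target end time in UTC: 20:30 − 12:45 = 07:45 on Nov 1.
Subtract 3 hours and 53 minutes → start 03:52 UTC on Nov 1.
Pago Pago is UTC−11:00: 03:52 − 11:00 = 16:52 on Oct 31.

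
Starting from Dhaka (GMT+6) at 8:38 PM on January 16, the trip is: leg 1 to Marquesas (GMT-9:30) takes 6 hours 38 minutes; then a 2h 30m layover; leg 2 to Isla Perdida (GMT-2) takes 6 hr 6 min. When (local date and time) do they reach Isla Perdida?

3:52 AM on Jan 17

Convert departure to UTC: 8:38 PM − 6:00 = 2:38 PM UTC on Jan 16.
Add 6 hours and 38 minutes leg 1 → 9:16 PM UTC.
Add 2 hours 30 minutes layover in Marquesas → 11:46 PM UTC.
Add 6 hours 6 minutes leg 2 → 5:52 AM UTC (Jan 17).
Isla Perdida is UTC−2:00, so local arrival = 5:52 AM − 2:00 = 3:52 AM on Jan 17.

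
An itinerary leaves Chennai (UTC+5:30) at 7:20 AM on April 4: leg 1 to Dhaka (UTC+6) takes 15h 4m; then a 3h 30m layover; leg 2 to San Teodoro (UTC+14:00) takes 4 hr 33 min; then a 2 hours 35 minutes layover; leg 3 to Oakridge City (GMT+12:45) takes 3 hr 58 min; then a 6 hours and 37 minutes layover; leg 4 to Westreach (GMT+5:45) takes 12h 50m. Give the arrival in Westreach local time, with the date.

8:42 AM on Apr 6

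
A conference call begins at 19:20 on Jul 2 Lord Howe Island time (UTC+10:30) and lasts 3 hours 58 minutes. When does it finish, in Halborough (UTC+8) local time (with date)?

20:48 on July 2

Convert start to UTC: 19:20 − 10:30 = 08:50 UTC on Jul 2.
Add 3 hours 58 minutes duration → 12:48 UTC.
Halborough is UTC+8:00, so local end time = 12:48 + 8:00 = 20:48 on Jul 2.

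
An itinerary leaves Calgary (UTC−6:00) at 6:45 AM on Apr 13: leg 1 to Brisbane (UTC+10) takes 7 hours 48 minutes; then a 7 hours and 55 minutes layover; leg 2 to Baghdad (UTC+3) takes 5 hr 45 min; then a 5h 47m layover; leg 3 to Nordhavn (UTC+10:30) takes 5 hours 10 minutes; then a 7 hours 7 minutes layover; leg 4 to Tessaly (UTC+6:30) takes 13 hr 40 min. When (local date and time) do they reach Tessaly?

12:27 AM on Apr 16

Convert departure to UTC: 6:45 AM + 6:00 = 12:45 PM UTC on Apr 13.
Add 7 hours 48 minutes leg 1 → 8:33 PM UTC.
Add 7 hours 55 minutes layover in Brisbane → 4:28 AM UTC (Apr 14).
Add 5 hours 45 minutes leg 2 → 10:13 AM UTC.
Add 5 hours and 47 minutes layover in Baghdad → 4:00 PM UTC.
Add 5 hours 10 minutes leg 3 → 9:10 PM UTC.
Add 7 hours and 7 minutes layover in Nordhavn → 4:17 AM UTC (Apr 15).
Add 13 hours 40 minutes leg 4 → 5:57 PM UTC.
Tessaly is UTC+6:30, so local arrival = 5:57 PM + 6:30 = 12:27 AM on Apr 16.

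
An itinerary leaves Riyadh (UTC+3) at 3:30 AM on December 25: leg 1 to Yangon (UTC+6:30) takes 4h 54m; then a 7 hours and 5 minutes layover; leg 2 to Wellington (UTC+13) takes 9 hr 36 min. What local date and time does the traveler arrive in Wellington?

11:05 AM on Dec 26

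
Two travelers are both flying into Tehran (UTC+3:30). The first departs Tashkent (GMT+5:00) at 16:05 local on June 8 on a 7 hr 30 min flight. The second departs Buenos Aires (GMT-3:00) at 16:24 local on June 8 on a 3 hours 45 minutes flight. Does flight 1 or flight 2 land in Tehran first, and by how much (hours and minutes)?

the first, by 4 hours 34 minutes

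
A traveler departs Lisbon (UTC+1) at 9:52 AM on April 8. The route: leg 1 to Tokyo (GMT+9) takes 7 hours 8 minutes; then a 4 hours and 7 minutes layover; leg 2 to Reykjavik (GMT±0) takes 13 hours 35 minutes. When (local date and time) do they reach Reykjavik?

9:42 AM on April 9

Convert departure to UTC: 9:52 AM − 1:00 = 8:52 AM UTC on Apr 8.
Add 7 hours and 8 minutes leg 1 → 4:00 PM UTC.
Add 4 hours 7 minutes layover in Tokyo → 8:07 PM UTC.
Add 13 hours and 35 minutes leg 2 → 9:42 AM UTC (Apr 9).
Reykjavik is UTC+0, so local arrival is the same: 9:42 AM on Apr 9.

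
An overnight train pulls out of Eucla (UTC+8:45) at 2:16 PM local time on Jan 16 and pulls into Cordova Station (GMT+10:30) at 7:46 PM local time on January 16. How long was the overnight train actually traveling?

3 hours 45 minutes

Departure in UTC: 2:16 PM − 8:45 = 5:31 AM on Jan 16.
Arrival in UTC: 7:46 PM − 10:30 = 9:16 AM on Jan 16.
Elapsed = 9:16 AM − 5:31 AM = 3 hours 45 minutes.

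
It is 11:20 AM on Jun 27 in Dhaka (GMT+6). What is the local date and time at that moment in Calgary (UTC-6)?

In UTC: 11:20 AM − 6:00 = 5:20 AM on Jun 27.
Calgary is UTC−6:00: 5:20 AM − 6:00 = 11:20 PM on Jun 26.

11:20 PM on June 26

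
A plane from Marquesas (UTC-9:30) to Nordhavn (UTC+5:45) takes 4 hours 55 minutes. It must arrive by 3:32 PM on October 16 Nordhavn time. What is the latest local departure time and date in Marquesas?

7:22 PM on October 15

Target arrival in UTC: 3:32 PM − 5:45 = 9:47 AM on Oct 16.
Subtract 4 hours 55 minutes → departure 4:52 AM UTC on Oct 16.
Marquesas is UTC−9:30: 4:52 AM − 9:30 = 7:22 PM on Oct 15.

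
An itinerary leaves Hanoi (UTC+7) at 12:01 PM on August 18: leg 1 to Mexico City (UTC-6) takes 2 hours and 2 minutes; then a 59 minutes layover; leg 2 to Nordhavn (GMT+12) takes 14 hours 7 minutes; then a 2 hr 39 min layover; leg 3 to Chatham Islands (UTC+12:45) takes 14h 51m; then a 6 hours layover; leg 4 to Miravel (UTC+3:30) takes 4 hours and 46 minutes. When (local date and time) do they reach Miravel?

Convert departure to UTC: 12:01 PM − 7:00 = 5:01 AM UTC on Aug 18.
Add 2 hours and 2 minutes leg 1 → 7:03 AM UTC.
Add 59 minutes layover in Mexico City → 8:02 AM UTC.
Add 14 hours and 7 minutes leg 2 → 10:09 PM UTC.
Add 2 hours 39 minutes layover in Nordhavn → 12:48 AM UTC (Aug 19).
Add 14 hours and 51 minutes leg 3 → 3:39 PM UTC.
Add 6 hours layover in Chatham Islands → 9:39 PM UTC.
Add 4 hours 46 minutes leg 4 → 2:25 AM UTC (Aug 20).
Miravel is UTC+3:30, so local arrival = 2:25 AM + 3:30 = 5:55 AM on Aug 20.

5:55 AM on August 20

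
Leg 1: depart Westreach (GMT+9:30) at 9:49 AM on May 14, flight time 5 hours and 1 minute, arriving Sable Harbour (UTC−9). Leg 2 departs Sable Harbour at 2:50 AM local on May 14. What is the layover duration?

Convert departure to UTC: 9:49 AM − 9:30 = 12:19 AM UTC on May 14.
Add 5 hours 1 minute flight time → 5:20 AM UTC.
Sable Harbour is UTC−9:00, so local arrival = 5:20 AM − 9:00 = 8:20 PM on May 13.
Layover = 2:50 AM − 8:20 PM (+1 day) = 6 hours 30 minutes.

6 hours 30 minutes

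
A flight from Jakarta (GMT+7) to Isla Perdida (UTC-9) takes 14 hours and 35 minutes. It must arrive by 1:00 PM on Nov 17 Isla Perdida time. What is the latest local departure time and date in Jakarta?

Target arrival in UTC: 1:00 PM + 9:00 = 10:00 PM on Nov 17.
Subtract 14 hours and 35 minutes → departure 7:25 AM UTC on Nov 17.
Jakarta is UTC+7:00: 7:25 AM + 7:00 = 2:25 PM on Nov 17.

2:25 PM on November 17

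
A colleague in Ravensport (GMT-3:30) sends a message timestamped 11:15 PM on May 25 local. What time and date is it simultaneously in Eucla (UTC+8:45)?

11:30 AM on May 26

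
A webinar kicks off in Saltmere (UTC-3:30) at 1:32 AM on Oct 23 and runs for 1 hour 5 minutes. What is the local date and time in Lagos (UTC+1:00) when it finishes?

Convert start to UTC: 1:32 AM + 3:30 = 5:02 AM UTC on Oct 23.
Add 1 hour 5 minutes duration → 6:07 AM UTC.
Lagos is UTC+1:00, so local end time = 6:07 AM + 1:00 = 7:07 AM on Oct 23.

7:07 AM on October 23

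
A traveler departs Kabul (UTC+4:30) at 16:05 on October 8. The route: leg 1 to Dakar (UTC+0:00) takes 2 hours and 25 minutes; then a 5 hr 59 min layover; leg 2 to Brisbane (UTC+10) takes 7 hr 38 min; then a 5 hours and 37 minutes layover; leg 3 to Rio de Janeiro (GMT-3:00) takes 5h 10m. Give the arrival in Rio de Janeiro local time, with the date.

11:24 on October 9

Convert departure to UTC: 16:05 − 4:30 = 11:35 UTC on Oct 8.
Add 2 hours 25 minutes leg 1 → 14:00 UTC.
Add 5 hours 59 minutes layover in Dakar → 19:59 UTC.
Add 7 hours 38 minutes leg 2 → 03:37 UTC (Oct 9).
Add 5 hours 37 minutes layover in Brisbane → 09:14 UTC.
Add 5 hours and 10 minutes leg 3 → 14:24 UTC.
Rio de Janeiro is UTC−3:00, so local arrival = 14:24 − 3:00 = 11:24 on Oct 9.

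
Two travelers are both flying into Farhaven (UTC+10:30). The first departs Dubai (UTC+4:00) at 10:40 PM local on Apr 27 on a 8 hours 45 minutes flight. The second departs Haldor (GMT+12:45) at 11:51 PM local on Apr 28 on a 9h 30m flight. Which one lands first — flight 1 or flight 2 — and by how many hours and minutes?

Flight 1 in UTC: 10:40 PM − 4:00 = 6:40 PM on Apr 27.
+8 hours 45 minutes → arrive 3:25 AM UTC on Apr 28.
Flight 2 in UTC: 11:51 PM − 12:45 = 11:06 AM on Apr 28.
+9 hours 30 minutes → arrive 8:36 PM UTC on Apr 28.
Flight 1 lands earlier by 17 hours 11 minutes.

the first, by 17 hours 11 minutes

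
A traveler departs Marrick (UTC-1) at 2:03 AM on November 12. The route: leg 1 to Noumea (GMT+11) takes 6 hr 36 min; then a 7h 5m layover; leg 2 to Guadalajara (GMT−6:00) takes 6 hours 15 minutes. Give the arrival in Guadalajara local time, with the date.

4:59 PM on Nov 12

Convert departure to UTC: 2:03 AM + 1:00 = 3:03 AM UTC on Nov 12.
Add 6 hours and 36 minutes leg 1 → 9:39 AM UTC.
Add 7 hours and 5 minutes layover in Noumea → 4:44 PM UTC.
Add 6 hours 15 minutes leg 2 → 10:59 PM UTC.
Guadalajara is UTC−6:00, so local arrival = 10:59 PM − 6:00 = 4:59 PM on Nov 12.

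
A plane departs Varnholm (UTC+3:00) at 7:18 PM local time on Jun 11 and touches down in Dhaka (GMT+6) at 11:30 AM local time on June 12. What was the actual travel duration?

13 hours 12 minutes

Departure in UTC: 7:18 PM − 3:00 = 4:18 PM on Jun 11.
Arrival in UTC: 11:30 AM − 6:00 = 5:30 AM on Jun 12.
Elapsed = 5:30 AM − 4:18 PM (+1 day) = 13 hours 12 minutes.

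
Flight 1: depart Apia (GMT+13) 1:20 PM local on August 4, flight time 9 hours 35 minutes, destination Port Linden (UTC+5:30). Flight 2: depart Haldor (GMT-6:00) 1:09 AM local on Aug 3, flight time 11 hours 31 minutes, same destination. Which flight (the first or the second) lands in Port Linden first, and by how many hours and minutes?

Flight 1 in UTC: 1:20 PM − 13:00 = 12:20 AM on Aug 4.
+9 hours 35 minutes → arrive 9:55 AM UTC on Aug 4.
Flight 2 in UTC: 1:09 AM + 6:00 = 7:09 AM on Aug 3.
+11 hours 31 minutes → arrive 6:40 PM UTC on Aug 3.
Flight 2 lands earlier by 15 hours 15 minutes.

the second, by 15 hours 15 minutes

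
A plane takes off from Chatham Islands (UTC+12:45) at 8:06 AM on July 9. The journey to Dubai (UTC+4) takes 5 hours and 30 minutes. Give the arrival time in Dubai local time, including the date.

4:51 AM on Jul 9

Convert departure to UTC: 8:06 AM − 12:45 = 7:21 PM UTC on Jul 8.
Add 5 hours 30 minutes travel time → 12:51 AM UTC (Jul 9).
Dubai is UTC+4:00, so local arrival = 12:51 AM + 4:00 = 4:51 AM on Jul 9.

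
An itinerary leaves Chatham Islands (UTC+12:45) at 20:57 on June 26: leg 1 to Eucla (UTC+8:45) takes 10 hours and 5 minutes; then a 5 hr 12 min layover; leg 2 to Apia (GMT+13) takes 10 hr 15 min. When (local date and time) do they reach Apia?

Convert departure to UTC: 20:57 − 12:45 = 08:12 UTC on Jun 26.
Add 10 hours and 5 minutes leg 1 → 18:17 UTC.
Add 5 hours 12 minutes layover in Eucla → 23:29 UTC.
Add 10 hours 15 minutes leg 2 → 09:44 UTC (Jun 27).
Apia is UTC+13:00, so local arrival = 09:44 + 13:00 = 22:44 on Jun 27.

22:44 on June 27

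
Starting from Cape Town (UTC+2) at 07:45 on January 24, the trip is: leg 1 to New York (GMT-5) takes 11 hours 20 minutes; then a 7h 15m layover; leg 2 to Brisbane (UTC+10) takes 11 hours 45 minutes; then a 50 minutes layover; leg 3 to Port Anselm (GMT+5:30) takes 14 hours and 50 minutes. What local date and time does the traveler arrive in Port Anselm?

Convert departure to UTC: 07:45 − 2:00 = 05:45 UTC on Jan 24.
Add 11 hours 20 minutes leg 1 → 17:05 UTC.
Add 7 hours 15 minutes layover in New York → 00:20 UTC (Jan 25).
Add 11 hours 45 minutes leg 2 → 12:05 UTC.
Add 50 minutes layover in Brisbane → 12:55 UTC.
Add 14 hours and 50 minutes leg 3 → 03:45 UTC (Jan 26).
Port Anselm is UTC+5:30, so local arrival = 03:45 + 5:30 = 09:15 on Jan 26.

09:15 on January 26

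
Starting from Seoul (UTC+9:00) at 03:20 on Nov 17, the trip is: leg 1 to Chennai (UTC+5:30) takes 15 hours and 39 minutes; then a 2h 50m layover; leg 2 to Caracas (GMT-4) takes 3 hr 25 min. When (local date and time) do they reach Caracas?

12:14 on November 17

Convert departure to UTC: 03:20 − 9:00 = 18:20 UTC on Nov 16.
Add 15 hours and 39 minutes leg 1 → 09:59 UTC (Nov 17).
Add 2 hours and 50 minutes layover in Chennai → 12:49 UTC.
Add 3 hours and 25 minutes leg 2 → 16:14 UTC.
Caracas is UTC−4:00, so local arrival = 16:14 − 4:00 = 12:14 on Nov 17.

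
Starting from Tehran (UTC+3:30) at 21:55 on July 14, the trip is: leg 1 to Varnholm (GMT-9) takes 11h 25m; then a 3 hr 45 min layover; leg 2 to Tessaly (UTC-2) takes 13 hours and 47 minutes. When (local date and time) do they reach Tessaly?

Convert departure to UTC: 21:55 − 3:30 = 18:25 UTC on Jul 14.
Add 11 hours 25 minutes leg 1 → 05:50 UTC (Jul 15).
Add 3 hours 45 minutes layover in Varnholm → 09:35 UTC.
Add 13 hours 47 minutes leg 2 → 23:22 UTC.
Tessaly is UTC−2:00, so local arrival = 23:22 − 2:00 = 21:22 on Jul 15.

21:22 on July 15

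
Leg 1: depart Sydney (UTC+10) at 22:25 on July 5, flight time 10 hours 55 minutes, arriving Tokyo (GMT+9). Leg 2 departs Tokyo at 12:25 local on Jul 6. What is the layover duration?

4 hours 5 minutes

Convert departure to UTC: 22:25 − 10:00 = 12:25 UTC on Jul 5.
Add 10 hours and 55 minutes flight time → 23:20 UTC.
Tokyo is UTC+9:00, so local arrival = 23:20 + 9:00 = 08:20 on Jul 6.
Layover = 12:25 − 08:20 = 4 hours 5 minutes.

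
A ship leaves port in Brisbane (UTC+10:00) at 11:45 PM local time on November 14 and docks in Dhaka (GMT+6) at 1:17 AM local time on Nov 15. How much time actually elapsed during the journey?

Departure in UTC: 11:45 PM − 10:00 = 1:45 PM on Nov 14.
Arrival in UTC: 1:17 AM − 6:00 = 7:17 PM on Nov 14.
Elapsed = 7:17 PM − 1:45 PM = 5 hours 32 minutes.

5 hours 32 minutes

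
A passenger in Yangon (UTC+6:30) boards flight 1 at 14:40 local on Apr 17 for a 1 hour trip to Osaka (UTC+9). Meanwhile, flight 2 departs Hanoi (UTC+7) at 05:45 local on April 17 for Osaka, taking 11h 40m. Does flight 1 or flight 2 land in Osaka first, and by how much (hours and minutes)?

Flight 1 in UTC: 14:40 − 6:30 = 08:10 on Apr 17.
+1 hour → arrive 09:10 UTC on Apr 17.
Flight 2 in UTC: 05:45 − 7:00 = 22:45 on Apr 16.
+11 hours and 40 minutes → arrive 10:25 UTC on Apr 17.
Flight 1 lands earlier by 1 hour 15 minutes.

the first, by 1 hour 15 minutes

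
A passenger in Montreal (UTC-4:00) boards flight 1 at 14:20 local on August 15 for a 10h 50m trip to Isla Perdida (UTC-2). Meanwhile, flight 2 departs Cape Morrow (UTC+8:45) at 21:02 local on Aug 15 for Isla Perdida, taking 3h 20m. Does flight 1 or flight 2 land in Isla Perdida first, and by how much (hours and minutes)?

the second, by 13 hours 33 minutes

Flight 1 in UTC: 14:20 + 4:00 = 18:20 on Aug 15.
+10 hours and 50 minutes → arrive 05:10 UTC on Aug 16.
Flight 2 in UTC: 21:02 − 8:45 = 12:17 on Aug 15.
+3 hours 20 minutes → arrive 15:37 UTC on Aug 15.
Flight 2 lands earlier by 13 hours 33 minutes.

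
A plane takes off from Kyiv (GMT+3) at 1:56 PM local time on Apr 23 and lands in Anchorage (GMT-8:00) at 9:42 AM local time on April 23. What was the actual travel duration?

6 hours 46 minutes

Departure in UTC: 1:56 PM − 3:00 = 10:56 AM on Apr 23.
Arrival in UTC: 9:42 AM + 8:00 = 5:42 PM on Apr 23.
Elapsed = 5:42 PM − 10:56 AM = 6 hours 46 minutes.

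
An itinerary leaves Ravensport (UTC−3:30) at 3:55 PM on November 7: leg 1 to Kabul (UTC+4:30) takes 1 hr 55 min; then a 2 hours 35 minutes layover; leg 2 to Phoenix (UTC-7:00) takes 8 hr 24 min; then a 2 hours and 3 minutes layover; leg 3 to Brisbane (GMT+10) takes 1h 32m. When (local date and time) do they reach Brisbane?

9:54 PM on November 8

Convert departure to UTC: 3:55 PM + 3:30 = 7:25 PM UTC on Nov 7.
Add 1 hour and 55 minutes leg 1 → 9:20 PM UTC.
Add 2 hours 35 minutes layover in Kabul → 11:55 PM UTC.
Add 8 hours and 24 minutes leg 2 → 8:19 AM UTC (Nov 8).
Add 2 hours and 3 minutes layover in Phoenix → 10:22 AM UTC.
Add 1 hour 32 minutes leg 3 → 11:54 AM UTC.
Brisbane is UTC+10:00, so local arrival = 11:54 AM + 10:00 = 9:54 PM on Nov 8.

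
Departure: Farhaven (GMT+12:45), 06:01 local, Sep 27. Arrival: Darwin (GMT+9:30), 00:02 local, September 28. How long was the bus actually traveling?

21 hours 16 minutes

Darwin is 3:15 behind Farhaven.
Clock-face elapsed time (ignoring zones) is 18 hours 1 minute.
Actual elapsed = 18 hours 1 minute + 3:15 = 21 hours 16 minutes.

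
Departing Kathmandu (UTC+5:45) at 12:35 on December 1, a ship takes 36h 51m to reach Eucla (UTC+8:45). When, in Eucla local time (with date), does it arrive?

04:26 on December 3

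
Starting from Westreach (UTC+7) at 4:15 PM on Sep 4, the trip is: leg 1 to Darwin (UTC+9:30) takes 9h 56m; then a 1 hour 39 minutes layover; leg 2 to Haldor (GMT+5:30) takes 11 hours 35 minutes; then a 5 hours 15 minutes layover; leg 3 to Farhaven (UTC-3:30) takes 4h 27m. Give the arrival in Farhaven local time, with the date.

2:37 PM on September 5

Convert departure to UTC: 4:15 PM − 7:00 = 9:15 AM UTC on Sep 4.
Add 9 hours and 56 minutes leg 1 → 7:11 PM UTC.
Add 1 hour and 39 minutes layover in Darwin → 8:50 PM UTC.
Add 11 hours and 35 minutes leg 2 → 8:25 AM UTC (Sep 5).
Add 5 hours and 15 minutes layover in Haldor → 1:40 PM UTC.
Add 4 hours and 27 minutes leg 3 → 6:07 PM UTC.
Farhaven is UTC−3:30, so local arrival = 6:07 PM − 3:30 = 2:37 PM on Sep 5.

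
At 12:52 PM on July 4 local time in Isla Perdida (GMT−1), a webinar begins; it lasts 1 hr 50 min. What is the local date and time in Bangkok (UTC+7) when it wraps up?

10:42 PM on July 4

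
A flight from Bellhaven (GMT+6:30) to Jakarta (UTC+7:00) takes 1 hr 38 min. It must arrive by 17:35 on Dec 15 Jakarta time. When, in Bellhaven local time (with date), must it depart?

15:27 on December 15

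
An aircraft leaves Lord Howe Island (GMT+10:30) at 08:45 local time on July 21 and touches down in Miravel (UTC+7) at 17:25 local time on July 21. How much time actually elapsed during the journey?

12 hours 10 minutes

Departure in UTC: 08:45 − 10:30 = 22:15 on Jul 20.
Arrival in UTC: 17:25 − 7:00 = 10:25 on Jul 21.
Elapsed = 10:25 − 22:15 (+1 day) = 12 hours 10 minutes.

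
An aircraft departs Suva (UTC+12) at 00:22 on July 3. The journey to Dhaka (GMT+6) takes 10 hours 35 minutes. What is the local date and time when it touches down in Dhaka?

04:57 on July 3

Convert departure to UTC: 00:22 − 12:00 = 12:22 UTC on Jul 2.
Add 10 hours 35 minutes travel time → 22:57 UTC.
Dhaka is UTC+6:00, so local arrival = 22:57 + 6:00 = 04:57 on Jul 3.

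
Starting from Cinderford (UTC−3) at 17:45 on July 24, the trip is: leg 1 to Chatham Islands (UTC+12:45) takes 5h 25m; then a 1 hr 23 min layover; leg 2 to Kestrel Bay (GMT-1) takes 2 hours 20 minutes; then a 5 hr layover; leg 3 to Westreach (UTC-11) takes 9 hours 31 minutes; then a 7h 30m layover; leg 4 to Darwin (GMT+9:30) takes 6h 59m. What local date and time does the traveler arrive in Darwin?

20:23 on Jul 26

Convert departure to UTC: 17:45 + 3:00 = 20:45 UTC on Jul 24.
Add 5 hours and 25 minutes leg 1 → 02:10 UTC (Jul 25).
Add 1 hour 23 minutes layover in Chatham Islands → 03:33 UTC.
Add 2 hours and 20 minutes leg 2 → 05:53 UTC.
Add 5 hours layover in Kestrel Bay → 10:53 UTC.
Add 9 hours and 31 minutes leg 3 → 20:24 UTC.
Add 7 hours and 30 minutes layover in Westreach → 03:54 UTC (Jul 26).
Add 6 hours and 59 minutes leg 4 → 10:53 UTC.
Darwin is UTC+9:30, so local arrival = 10:53 + 9:30 = 20:23 on Jul 26.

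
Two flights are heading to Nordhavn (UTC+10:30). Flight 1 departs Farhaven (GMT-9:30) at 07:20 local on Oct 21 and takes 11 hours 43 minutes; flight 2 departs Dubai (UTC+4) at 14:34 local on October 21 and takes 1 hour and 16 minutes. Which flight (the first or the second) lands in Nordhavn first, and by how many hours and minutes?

Flight 1 in UTC: 07:20 + 9:30 = 16:50 on Oct 21.
+11 hours and 43 minutes → arrive 04:33 UTC on Oct 22.
Flight 2 in UTC: 14:34 − 4:00 = 10:34 on Oct 21.
+1 hour 16 minutes → arrive 11:50 UTC on Oct 21.
Flight 2 lands earlier by 16 hours 43 minutes.

the second, by 16 hours 43 minutes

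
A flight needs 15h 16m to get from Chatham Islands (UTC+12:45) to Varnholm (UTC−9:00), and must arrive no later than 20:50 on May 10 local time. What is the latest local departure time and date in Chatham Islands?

Target arrival in UTC: 20:50 + 9:00 = 05:50 on May 11.
Subtract 15 hours and 16 minutes → departure 14:34 UTC on May 10.
Chatham Islands is UTC+12:45: 14:34 + 12:45 = 03:19 on May 11.

03:19 on May 11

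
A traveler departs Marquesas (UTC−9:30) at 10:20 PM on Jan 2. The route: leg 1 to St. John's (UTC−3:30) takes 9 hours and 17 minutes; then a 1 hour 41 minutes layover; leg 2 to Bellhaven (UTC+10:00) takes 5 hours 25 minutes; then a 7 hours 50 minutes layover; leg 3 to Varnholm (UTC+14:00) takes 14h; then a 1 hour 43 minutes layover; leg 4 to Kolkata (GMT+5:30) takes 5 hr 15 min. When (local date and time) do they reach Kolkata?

10:31 AM on January 5

Convert departure to UTC: 10:20 PM + 9:30 = 7:50 AM UTC on Jan 3.
Add 9 hours 17 minutes leg 1 → 5:07 PM UTC.
Add 1 hour 41 minutes layover in St. John's → 6:48 PM UTC.
Add 5 hours 25 minutes leg 2 → 12:13 AM UTC (Jan 4).
Add 7 hours 50 minutes layover in Bellhaven → 8:03 AM UTC.
Add 14 hours leg 3 → 10:03 PM UTC.
Add 1 hour and 43 minutes layover in Varnholm → 11:46 PM UTC.
Add 5 hours and 15 minutes leg 4 → 5:01 AM UTC (Jan 5).
Kolkata is UTC+5:30, so local arrival = 5:01 AM + 5:30 = 10:31 AM on Jan 5.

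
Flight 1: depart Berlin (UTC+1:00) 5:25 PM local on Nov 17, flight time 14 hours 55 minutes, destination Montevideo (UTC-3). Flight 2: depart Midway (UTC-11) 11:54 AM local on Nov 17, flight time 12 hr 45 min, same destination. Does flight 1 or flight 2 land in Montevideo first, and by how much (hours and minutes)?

Flight 1 in UTC: 5:25 PM − 1:00 = 4:25 PM on Nov 17.
+14 hours and 55 minutes → arrive 7:20 AM UTC on Nov 18.
Flight 2 in UTC: 11:54 AM + 11:00 = 10:54 PM on Nov 17.
+12 hours 45 minutes → arrive 11:39 AM UTC on Nov 18.
Flight 1 lands earlier by 4 hours 19 minutes.

the first, by 4 hours 19 minutes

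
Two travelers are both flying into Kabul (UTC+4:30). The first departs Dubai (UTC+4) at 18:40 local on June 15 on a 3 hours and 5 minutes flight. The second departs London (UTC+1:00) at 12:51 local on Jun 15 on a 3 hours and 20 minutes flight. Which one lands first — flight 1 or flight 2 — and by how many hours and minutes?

the second, by 2 hours 34 minutes

Flight 1 in UTC: 18:40 − 4:00 = 14:40 on Jun 15.
+3 hours and 5 minutes → arrive 17:45 UTC on Jun 15.
Flight 2 in UTC: 12:51 − 1:00 = 11:51 on Jun 15.
+3 hours and 20 minutes → arrive 15:11 UTC on Jun 15.
Flight 2 lands earlier by 2 hours 34 minutes.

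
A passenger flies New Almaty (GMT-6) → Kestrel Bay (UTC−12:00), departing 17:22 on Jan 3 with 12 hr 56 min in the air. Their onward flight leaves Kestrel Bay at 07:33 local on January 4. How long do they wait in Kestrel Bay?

Convert departure to UTC: 17:22 + 6:00 = 23:22 UTC on Jan 3.
Add 12 hours 56 minutes flight time → 12:18 UTC (Jan 4).
Kestrel Bay is UTC−12:00, so local arrival = 12:18 − 12:00 = 00:18 on Jan 4.
Layover = 07:33 − 00:18 = 7 hours 15 minutes.

7 hours 15 minutes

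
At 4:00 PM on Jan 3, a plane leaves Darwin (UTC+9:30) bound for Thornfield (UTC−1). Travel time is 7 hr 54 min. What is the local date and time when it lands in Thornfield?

1:24 PM on January 3

Thornfield is 10:30 behind Darwin.
After 7 hours 54 minutes it is 11:54 PM in Darwin.
Shift by the zone difference: 11:54 PM − 10:30 = 1:24 PM on Jan 3 in Thornfield.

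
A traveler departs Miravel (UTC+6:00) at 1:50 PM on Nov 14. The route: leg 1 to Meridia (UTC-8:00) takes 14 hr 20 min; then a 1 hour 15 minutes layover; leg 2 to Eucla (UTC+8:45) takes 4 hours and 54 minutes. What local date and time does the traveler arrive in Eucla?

1:04 PM on Nov 15

Convert departure to UTC: 1:50 PM − 6:00 = 7:50 AM UTC on Nov 14.
Add 14 hours 20 minutes leg 1 → 10:10 PM UTC.
Add 1 hour 15 minutes layover in Meridia → 11:25 PM UTC.
Add 4 hours and 54 minutes leg 2 → 4:19 AM UTC (Nov 15).
Eucla is UTC+8:45, so local arrival = 4:19 AM + 8:45 = 1:04 PM on Nov 15.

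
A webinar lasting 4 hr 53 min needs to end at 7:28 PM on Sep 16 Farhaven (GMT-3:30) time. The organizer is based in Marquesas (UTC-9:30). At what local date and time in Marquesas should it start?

Target end time in UTC: 7:28 PM + 3:30 = 10:58 PM on Sep 16.
Subtract 4 hours and 53 minutes → start 6:05 PM UTC on Sep 16.
Marquesas is UTC−9:30: 6:05 PM − 9:30 = 8:35 AM on Sep 16.

8:35 AM on Sep 16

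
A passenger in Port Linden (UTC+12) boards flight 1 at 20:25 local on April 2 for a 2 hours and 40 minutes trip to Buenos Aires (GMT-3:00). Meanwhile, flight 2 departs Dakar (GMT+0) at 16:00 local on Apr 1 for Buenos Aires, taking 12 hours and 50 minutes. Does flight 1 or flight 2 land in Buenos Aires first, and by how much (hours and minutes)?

Flight 1 in UTC: 20:25 − 12:00 = 08:25 on Apr 2.
+2 hours 40 minutes → arrive 11:05 UTC on Apr 2.
Flight 2 departs at 16:00 UTC (Apr 1).
+12 hours 50 minutes → arrive 04:50 UTC on Apr 2.
Flight 2 lands earlier by 6 hours 15 minutes.

the second, by 6 hours 15 minutes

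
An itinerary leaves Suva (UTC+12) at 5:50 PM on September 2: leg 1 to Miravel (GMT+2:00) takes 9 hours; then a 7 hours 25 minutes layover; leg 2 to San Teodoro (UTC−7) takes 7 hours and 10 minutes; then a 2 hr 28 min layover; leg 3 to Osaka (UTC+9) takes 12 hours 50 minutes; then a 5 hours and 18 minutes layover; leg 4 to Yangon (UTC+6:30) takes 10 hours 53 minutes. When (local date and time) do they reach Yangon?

7:24 PM on Sep 4

Convert departure to UTC: 5:50 PM − 12:00 = 5:50 AM UTC on Sep 2.
Add 9 hours leg 1 → 2:50 PM UTC.
Add 7 hours and 25 minutes layover in Miravel → 10:15 PM UTC.
Add 7 hours 10 minutes leg 2 → 5:25 AM UTC (Sep 3).
Add 2 hours and 28 minutes layover in San Teodoro → 7:53 AM UTC.
Add 12 hours 50 minutes leg 3 → 8:43 PM UTC.
Add 5 hours 18 minutes layover in Osaka → 2:01 AM UTC (Sep 4).
Add 10 hours and 53 minutes leg 4 → 12:54 PM UTC.
Yangon is UTC+6:30, so local arrival = 12:54 PM + 6:30 = 7:24 PM on Sep 4.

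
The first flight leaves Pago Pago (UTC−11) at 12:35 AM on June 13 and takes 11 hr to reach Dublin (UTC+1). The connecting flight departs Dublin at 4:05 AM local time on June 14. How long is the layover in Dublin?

4 hours 30 minutes

Convert departure to UTC: 12:35 AM + 11:00 = 11:35 AM UTC on Jun 13.
Add 11 hours flight time → 10:35 PM UTC.
Dublin is UTC+1:00, so local arrival = 10:35 PM + 1:00 = 11:35 PM on Jun 13.
Layover = 4:05 AM − 11:35 PM (+1 day) = 4 hours 30 minutes.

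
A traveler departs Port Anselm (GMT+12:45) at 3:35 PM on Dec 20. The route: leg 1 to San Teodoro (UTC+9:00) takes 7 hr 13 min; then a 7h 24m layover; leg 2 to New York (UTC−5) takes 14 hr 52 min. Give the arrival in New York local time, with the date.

3:19 AM on Dec 21

Convert departure to UTC: 3:35 PM − 12:45 = 2:50 AM UTC on Dec 20.
Add 7 hours 13 minutes leg 1 → 10:03 AM UTC.
Add 7 hours and 24 minutes layover in San Teodoro → 5:27 PM UTC.
Add 14 hours 52 minutes leg 2 → 8:19 AM UTC (Dec 21).
New York is UTC−5:00, so local arrival = 8:19 AM − 5:00 = 3:19 AM on Dec 21.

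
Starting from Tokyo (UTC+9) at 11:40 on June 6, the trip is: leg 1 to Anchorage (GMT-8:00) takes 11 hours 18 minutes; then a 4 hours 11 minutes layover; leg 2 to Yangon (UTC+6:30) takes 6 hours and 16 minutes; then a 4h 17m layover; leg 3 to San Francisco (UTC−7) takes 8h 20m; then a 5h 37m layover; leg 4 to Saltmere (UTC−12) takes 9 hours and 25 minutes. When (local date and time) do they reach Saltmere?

16:04 on June 7

Convert departure to UTC: 11:40 − 9:00 = 02:40 UTC on Jun 6.
Add 11 hours 18 minutes leg 1 → 13:58 UTC.
Add 4 hours 11 minutes layover in Anchorage → 18:09 UTC.
Add 6 hours 16 minutes leg 2 → 00:25 UTC (Jun 7).
Add 4 hours 17 minutes layover in Yangon → 04:42 UTC.
Add 8 hours 20 minutes leg 3 → 13:02 UTC.
Add 5 hours 37 minutes layover in San Francisco → 18:39 UTC.
Add 9 hours and 25 minutes leg 4 → 04:04 UTC (Jun 8).
Saltmere is UTC−12:00, so local arrival = 04:04 − 12:00 = 16:04 on Jun 7.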